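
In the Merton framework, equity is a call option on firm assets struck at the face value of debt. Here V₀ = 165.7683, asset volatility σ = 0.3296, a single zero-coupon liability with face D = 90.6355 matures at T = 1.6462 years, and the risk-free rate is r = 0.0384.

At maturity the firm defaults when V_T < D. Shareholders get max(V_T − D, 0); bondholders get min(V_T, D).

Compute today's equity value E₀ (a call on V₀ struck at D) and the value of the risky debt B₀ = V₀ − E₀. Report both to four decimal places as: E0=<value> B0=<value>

E0=81.8965 B0=83.8718

d₁ = [ln(V₀/D) + (r + σ²/2)T] / (σ√T)
   = [ln(165.7683/90.6355) + (0.0384 + 0.5·0.3296²)·1.6462] / (0.3296·√1.6462)
   = [0.603745 + 0.152633] / 0.422891 = 1.788587
d₂ = d₁ − σ√T = 1.788587 − 0.422891 = 1.365696
N(d₁) = 0.963159,  N(d₂) = 0.913983,  e^(−rT) = 0.938742
E₀ = V₀·N(d₁) − D·e^(−rT)·N(d₂)
   = 165.7683·0.963159 − 90.6355·0.938742·0.913983 = 81.896525
B₀ = V₀ − E₀ = 165.7683 − 81.896525 = 83.871775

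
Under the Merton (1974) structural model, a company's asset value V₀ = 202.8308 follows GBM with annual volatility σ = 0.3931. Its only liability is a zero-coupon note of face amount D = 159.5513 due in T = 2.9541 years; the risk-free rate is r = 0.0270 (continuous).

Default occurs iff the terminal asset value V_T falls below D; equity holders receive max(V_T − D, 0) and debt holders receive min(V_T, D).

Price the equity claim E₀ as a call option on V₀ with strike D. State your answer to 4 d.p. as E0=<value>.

E0=78.9125

d₁ = [ln(V₀/D) + (r + σ²/2)T] / (σ√T)
   = [ln(202.8308/159.5513) + (0.0270 + 0.5·0.3931²)·2.9541] / (0.3931·√2.9541)
   = [0.240007 + 0.308006] / 0.675640 = 0.811101
d₂ = d₁ − σ√T = 0.811101 − 0.675640 = 0.135460
N(d₁) = 0.791346,  N(d₂) = 0.553876,  e^(−rT) = 0.923337
E₀ = V₀·N(d₁) − D·e^(−rT)·N(d₂)
   = 202.8308·0.791346 − 159.5513·0.923337·0.553876 = 78.912532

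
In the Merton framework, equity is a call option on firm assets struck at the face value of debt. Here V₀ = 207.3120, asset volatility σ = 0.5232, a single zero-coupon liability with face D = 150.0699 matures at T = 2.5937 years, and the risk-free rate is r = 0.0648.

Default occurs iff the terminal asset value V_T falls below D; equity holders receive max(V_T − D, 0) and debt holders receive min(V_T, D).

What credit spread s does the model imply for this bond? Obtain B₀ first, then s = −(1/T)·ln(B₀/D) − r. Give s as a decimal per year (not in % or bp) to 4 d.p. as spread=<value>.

spread=0.0757

d₁ = [ln(V₀/D) + (r + σ²/2)T] / (σ√T)
   = [ln(207.3120/150.0699) + (0.0648 + 0.5·0.5232²)·2.5937] / (0.5232·√2.5937)
   = [0.323124 + 0.523069] / 0.842612 = 1.004250
d₂ = d₁ − σ√T = 1.004250 − 0.842612 = 0.161638
N(d₁) = 0.842371,  N(d₂) = 0.564205,  e^(−rT) = 0.845293
E₀ = V₀·N(d₁) − D·e^(−rT)·N(d₂)
   = 207.3120·0.842371 − 150.0699·0.845293·0.564205 = 103.062527
B₀ = V₀ − E₀ = 207.3120 − 103.062527 = 104.249473
spread = −(1/T)·ln(B₀/D) − r = −(1/2.5937)·ln(104.249473/150.0699) − 0.0648 = 0.07566127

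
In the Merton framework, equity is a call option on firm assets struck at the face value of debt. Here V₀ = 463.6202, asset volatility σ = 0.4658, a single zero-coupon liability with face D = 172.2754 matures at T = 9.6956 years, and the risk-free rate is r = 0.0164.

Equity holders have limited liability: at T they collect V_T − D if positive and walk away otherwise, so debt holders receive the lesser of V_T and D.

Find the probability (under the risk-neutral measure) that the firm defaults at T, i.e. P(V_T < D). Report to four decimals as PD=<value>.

d₁ = [ln(V₀/D) + (r + σ²/2)T] / (σ√T)
   = [ln(463.6202/172.2754) + (0.0164 + 0.5·0.4658²)·9.6956] / (0.4658·√9.6956)
   = [0.989971 + 1.210833] / 1.450397 = 1.517381
d₂ = d₁ − σ√T = 1.517381 − 1.450397 = 0.066984
risk-neutral PD = N(−d₂) = N(-0.066984) = 0.473297

PD=0.4733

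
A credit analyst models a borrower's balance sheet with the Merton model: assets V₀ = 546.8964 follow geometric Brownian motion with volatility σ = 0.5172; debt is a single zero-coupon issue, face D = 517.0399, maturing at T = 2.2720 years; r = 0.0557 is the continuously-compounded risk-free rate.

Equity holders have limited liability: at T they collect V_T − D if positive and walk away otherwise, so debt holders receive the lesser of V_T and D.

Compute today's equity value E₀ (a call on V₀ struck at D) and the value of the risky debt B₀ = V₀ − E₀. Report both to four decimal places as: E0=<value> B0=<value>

E0=201.6243 B0=345.2721

d₁ = [ln(V₀/D) + (r + σ²/2)T] / (σ√T)
   = [ln(546.8964/517.0399) + (0.0557 + 0.5·0.5172²)·2.2720] / (0.5172·√2.2720)
   = [0.056139 + 0.430426] / 0.779584 = 0.624135
d₂ = d₁ − σ√T = 0.624135 − 0.779584 = -0.155449
N(d₁) = 0.733730,  N(d₂) = 0.438234,  e^(−rT) = 0.881130
E₀ = V₀·N(d₁) − D·e^(−rT)·N(d₂)
   = 546.8964·0.733730 − 517.0399·0.881130·0.438234 = 201.624349
B₀ = V₀ − E₀ = 546.8964 − 201.624349 = 345.272051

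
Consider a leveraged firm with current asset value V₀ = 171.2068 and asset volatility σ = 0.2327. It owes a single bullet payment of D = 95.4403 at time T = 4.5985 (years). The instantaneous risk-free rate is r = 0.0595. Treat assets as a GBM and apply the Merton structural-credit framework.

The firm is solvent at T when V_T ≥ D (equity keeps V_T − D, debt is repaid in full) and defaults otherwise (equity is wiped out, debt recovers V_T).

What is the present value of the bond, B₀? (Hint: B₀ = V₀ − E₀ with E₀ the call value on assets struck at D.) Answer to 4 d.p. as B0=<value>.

d₁ = [ln(V₀/D) + (r + σ²/2)T] / (σ√T)
   = [ln(171.2068/95.4403) + (0.0595 + 0.5·0.2327²)·4.5985] / (0.2327·√4.5985)
   = [0.584371 + 0.398114] / 0.499005 = 1.968890
d₂ = d₁ − σ√T = 1.968890 − 0.499005 = 1.469885
N(d₁) = 0.975517,  N(d₂) = 0.929204,  e^(−rT) = 0.760628
E₀ = V₀·N(d₁) − D·e^(−rT)·N(d₂)
   = 171.2068·0.975517 − 95.4403·0.760628·0.929204 = 99.560028
B₀ = V₀ − E₀ = 171.2068 − 99.560028 = 71.646772

B0=71.6468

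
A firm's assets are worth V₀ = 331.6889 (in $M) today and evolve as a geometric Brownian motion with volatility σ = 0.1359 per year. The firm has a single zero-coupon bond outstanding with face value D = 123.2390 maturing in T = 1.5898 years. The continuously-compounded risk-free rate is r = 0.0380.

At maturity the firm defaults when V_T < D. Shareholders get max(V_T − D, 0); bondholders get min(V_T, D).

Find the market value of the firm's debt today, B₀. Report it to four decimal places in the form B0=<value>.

B0=116.0143

d₁ = [ln(V₀/D) + (r + σ²/2)T] / (σ√T)
   = [ln(331.6889/123.2390) + (0.0380 + 0.5·0.1359²)·1.5898] / (0.1359·√1.5898)
   = [0.990072 + 0.075093] / 0.171353 = 6.216218
d₂ = d₁ − σ√T = 6.216218 − 0.171353 = 6.044866
N(d₁) = 1.000000,  N(d₂) = 1.000000,  e^(−rT) = 0.941376
E₀ = V₀·N(d₁) − D·e^(−rT)·N(d₂)
   = 331.6889·1.000000 − 123.2390·0.941376·1.000000 = 215.674635
B₀ = V₀ − E₀ = 331.6889 − 215.674635 = 116.014265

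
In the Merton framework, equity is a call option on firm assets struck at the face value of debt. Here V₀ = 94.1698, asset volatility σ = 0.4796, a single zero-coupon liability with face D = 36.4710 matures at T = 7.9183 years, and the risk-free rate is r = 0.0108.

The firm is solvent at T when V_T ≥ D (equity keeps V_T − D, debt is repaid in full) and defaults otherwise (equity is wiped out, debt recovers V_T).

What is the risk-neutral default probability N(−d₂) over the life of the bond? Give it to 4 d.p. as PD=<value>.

d₁ = [ln(V₀/D) + (r + σ²/2)T] / (σ√T)
   = [ln(94.1698/36.4710) + (0.0108 + 0.5·0.4796²)·7.9183] / (0.4796·√7.9183)
   = [0.948582 + 0.996186] / 1.349569 = 1.441029
d₂ = d₁ − σ√T = 1.441029 − 1.349569 = 0.091460
risk-neutral PD = N(−d₂) = N(-0.091460) = 0.463564

PD=0.4636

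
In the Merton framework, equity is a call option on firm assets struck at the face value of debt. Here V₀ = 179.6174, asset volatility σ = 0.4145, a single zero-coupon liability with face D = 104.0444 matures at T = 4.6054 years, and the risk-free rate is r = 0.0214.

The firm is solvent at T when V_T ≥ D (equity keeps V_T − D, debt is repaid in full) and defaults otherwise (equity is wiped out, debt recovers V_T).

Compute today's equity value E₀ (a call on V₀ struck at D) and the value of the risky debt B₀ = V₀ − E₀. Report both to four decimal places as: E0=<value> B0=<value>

d₁ = [ln(V₀/D) + (r + σ²/2)T] / (σ√T)
   = [ln(179.6174/104.0444) + (0.0214 + 0.5·0.4145²)·4.6054] / (0.4145·√4.6054)
   = [0.546011 + 0.494183] / 0.889525 = 1.169382
d₂ = d₁ − σ√T = 1.169382 − 0.889525 = 0.279857
N(d₁) = 0.878875,  N(d₂) = 0.610206,  e^(−rT) = 0.906145
E₀ = V₀·N(d₁) − D·e^(−rT)·N(d₂)
   = 179.6174·0.878875 − 104.0444·0.906145·0.610206 = 100.331407
B₀ = V₀ − E₀ = 179.6174 − 100.331407 = 79.285993

E0=100.3314 B0=79.2860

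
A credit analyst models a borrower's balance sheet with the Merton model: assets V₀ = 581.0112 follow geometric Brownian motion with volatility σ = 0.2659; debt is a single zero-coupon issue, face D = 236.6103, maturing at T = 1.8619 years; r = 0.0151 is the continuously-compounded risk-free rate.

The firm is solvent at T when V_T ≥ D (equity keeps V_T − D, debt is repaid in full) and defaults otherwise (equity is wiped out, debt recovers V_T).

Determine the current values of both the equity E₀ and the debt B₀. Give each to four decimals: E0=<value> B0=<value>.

E0=351.1824 B0=229.8288

d₁ = [ln(V₀/D) + (r + σ²/2)T] / (σ√T)
   = [ln(581.0112/236.6103) + (0.0151 + 0.5·0.2659²)·1.8619] / (0.2659·√1.8619)
   = [0.898356 + 0.093935] / 0.362824 = 2.734907
d₂ = d₁ − σ√T = 2.734907 − 0.362824 = 2.372082
N(d₁) = 0.996880,  N(d₂) = 0.991156,  e^(−rT) = 0.972277
E₀ = V₀·N(d₁) − D·e^(−rT)·N(d₂)
   = 581.0112·0.996880 − 236.6103·0.972277·0.991156 = 351.182373
B₀ = V₀ − E₀ = 581.0112 − 351.182373 = 229.828827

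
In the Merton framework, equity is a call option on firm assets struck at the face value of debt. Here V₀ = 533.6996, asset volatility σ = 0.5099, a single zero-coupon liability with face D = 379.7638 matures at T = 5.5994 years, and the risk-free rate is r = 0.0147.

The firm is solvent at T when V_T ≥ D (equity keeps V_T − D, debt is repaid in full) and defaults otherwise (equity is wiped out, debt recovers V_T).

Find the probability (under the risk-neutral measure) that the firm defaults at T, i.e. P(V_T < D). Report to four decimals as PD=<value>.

d₁ = [ln(V₀/D) + (r + σ²/2)T] / (σ√T)
   = [ln(533.6996/379.7638) + (0.0147 + 0.5·0.5099²)·5.5994] / (0.5099·√5.5994)
   = [0.340284 + 0.810228] / 1.206579 = 0.953532
d₂ = d₁ − σ√T = 0.953532 − 1.206579 = -0.253047
risk-neutral PD = N(−d₂) = N(0.253047) = 0.599884

PD=0.5999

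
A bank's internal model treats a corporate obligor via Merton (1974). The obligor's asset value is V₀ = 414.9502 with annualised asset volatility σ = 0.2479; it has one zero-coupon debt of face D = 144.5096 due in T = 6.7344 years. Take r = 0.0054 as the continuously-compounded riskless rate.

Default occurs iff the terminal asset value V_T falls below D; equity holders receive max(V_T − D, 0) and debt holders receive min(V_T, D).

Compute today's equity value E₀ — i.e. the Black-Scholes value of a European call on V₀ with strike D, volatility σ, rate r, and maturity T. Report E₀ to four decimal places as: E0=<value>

E0=278.3483

d₁ = [ln(V₀/D) + (r + σ²/2)T] / (σ√T)
   = [ln(414.9502/144.5096) + (0.0054 + 0.5·0.2479²)·6.7344] / (0.2479·√6.7344)
   = [1.054813 + 0.243295] / 0.643318 = 2.017831
d₂ = d₁ − σ√T = 2.017831 − 0.643318 = 1.374512
N(d₁) = 0.978196,  N(d₂) = 0.915359,  e^(−rT) = 0.964288
E₀ = V₀·N(d₁) − D·e^(−rT)·N(d₂)
   = 414.9502·0.978196 − 144.5096·0.964288·0.915359 = 278.348305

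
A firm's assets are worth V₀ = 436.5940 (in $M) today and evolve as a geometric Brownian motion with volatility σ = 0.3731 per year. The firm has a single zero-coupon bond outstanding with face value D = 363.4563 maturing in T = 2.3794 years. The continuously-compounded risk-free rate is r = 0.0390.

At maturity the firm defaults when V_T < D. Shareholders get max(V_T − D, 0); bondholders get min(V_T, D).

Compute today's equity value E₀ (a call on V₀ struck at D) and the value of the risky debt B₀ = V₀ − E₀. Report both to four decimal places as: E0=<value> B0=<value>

d₁ = [ln(V₀/D) + (r + σ²/2)T] / (σ√T)
   = [ln(436.5940/363.4563) + (0.0390 + 0.5·0.3731²)·2.3794] / (0.3731·√2.3794)
   = [0.183345 + 0.258407] / 0.575518 = 0.767572
d₂ = d₁ − σ√T = 0.767572 − 0.575518 = 0.192054
N(d₁) = 0.778629,  N(d₂) = 0.576150,  e^(−rT) = 0.911379
E₀ = V₀·N(d₁) − D·e^(−rT)·N(d₂)
   = 436.5940·0.778629 − 363.4563·0.911379·0.576150 = 149.097248
B₀ = V₀ − E₀ = 436.5940 − 149.097248 = 287.496752

E0=149.0972 B0=287.4968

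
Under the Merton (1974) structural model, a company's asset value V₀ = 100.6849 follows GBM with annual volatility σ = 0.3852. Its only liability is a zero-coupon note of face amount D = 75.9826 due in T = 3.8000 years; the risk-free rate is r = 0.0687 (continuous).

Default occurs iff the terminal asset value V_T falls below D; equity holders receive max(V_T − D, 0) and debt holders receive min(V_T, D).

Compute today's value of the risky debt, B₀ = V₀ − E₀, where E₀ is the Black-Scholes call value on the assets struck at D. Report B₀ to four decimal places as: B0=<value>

B0=50.9100

d₁ = [ln(V₀/D) + (r + σ²/2)T] / (σ√T)
   = [ln(100.6849/75.9826) + (0.0687 + 0.5·0.3852²)·3.8000] / (0.3852·√3.8000)
   = [0.281491 + 0.542980] / 0.750893 = 1.097988
d₂ = d₁ − σ√T = 1.097988 − 0.750893 = 0.347095
N(d₁) = 0.863895,  N(d₂) = 0.635740,  e^(−rT) = 0.770235
E₀ = V₀·N(d₁) − D·e^(−rT)·N(d₂)
   = 100.6849·0.863895 − 75.9826·0.770235·0.635740 = 49.774870
B₀ = V₀ − E₀ = 100.6849 − 49.774870 = 50.910030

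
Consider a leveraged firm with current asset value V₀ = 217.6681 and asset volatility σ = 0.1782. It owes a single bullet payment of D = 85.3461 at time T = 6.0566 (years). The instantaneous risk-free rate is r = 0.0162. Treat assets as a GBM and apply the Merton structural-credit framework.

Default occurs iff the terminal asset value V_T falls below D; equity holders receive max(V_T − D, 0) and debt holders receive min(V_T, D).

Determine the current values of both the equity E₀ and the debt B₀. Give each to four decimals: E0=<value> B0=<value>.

d₁ = [ln(V₀/D) + (r + σ²/2)T] / (σ√T)
   = [ln(217.6681/85.3461) + (0.0162 + 0.5·0.1782²)·6.0566] / (0.1782·√6.0566)
   = [0.936257 + 0.194281] / 0.438553 = 2.577882
d₂ = d₁ − σ√T = 2.577882 − 0.438553 = 2.139329
N(d₁) = 0.995030,  N(d₂) = 0.983795,  e^(−rT) = 0.906543
E₀ = V₀·N(d₁) − D·e^(−rT)·N(d₂)
   = 217.6681·0.995030 − 85.3461·0.906543·0.983795 = 140.470044
B₀ = V₀ − E₀ = 217.6681 − 140.470044 = 77.198056

E0=140.4700 B0=77.1981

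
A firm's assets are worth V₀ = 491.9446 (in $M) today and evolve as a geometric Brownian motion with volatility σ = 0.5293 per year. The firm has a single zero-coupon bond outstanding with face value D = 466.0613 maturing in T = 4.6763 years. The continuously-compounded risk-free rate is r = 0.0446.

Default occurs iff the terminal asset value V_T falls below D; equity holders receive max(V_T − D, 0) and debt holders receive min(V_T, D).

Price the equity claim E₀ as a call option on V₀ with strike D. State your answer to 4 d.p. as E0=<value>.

d₁ = [ln(V₀/D) + (r + σ²/2)T] / (σ√T)
   = [ln(491.9446/466.0613) + (0.0446 + 0.5·0.5293²)·4.6763] / (0.5293·√4.6763)
   = [0.054049 + 0.863616] / 1.144598 = 0.801735
d₂ = d₁ − σ√T = 0.801735 − 1.144598 = -0.342863
N(d₁) = 0.788647,  N(d₂) = 0.365851,  e^(−rT) = 0.811750
E₀ = V₀·N(d₁) − D·e^(−rT)·N(d₂)
   = 491.9446·0.788647 − 466.0613·0.811750·0.365851 = 249.560033

E0=249.5600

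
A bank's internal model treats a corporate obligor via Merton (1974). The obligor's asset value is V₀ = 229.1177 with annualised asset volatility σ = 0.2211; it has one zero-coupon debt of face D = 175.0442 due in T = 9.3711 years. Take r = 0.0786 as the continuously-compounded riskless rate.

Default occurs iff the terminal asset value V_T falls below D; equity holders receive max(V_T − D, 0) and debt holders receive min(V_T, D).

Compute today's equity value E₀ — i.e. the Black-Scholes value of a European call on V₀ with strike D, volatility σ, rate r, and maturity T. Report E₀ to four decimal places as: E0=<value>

E0=148.0376

d₁ = [ln(V₀/D) + (r + σ²/2)T] / (σ√T)
   = [ln(229.1177/175.0442) + (0.0786 + 0.5·0.2211²)·9.3711] / (0.2211·√9.3711)
   = [0.269197 + 0.965623] / 0.676837 = 1.824398
d₂ = d₁ − σ√T = 1.824398 − 0.676837 = 1.147561
N(d₁) = 0.965954,  N(d₂) = 0.874425,  e^(−rT) = 0.478754
E₀ = V₀·N(d₁) − D·e^(−rT)·N(d₂)
   = 229.1177·0.965954 − 175.0442·0.478754·0.874425 = 148.037629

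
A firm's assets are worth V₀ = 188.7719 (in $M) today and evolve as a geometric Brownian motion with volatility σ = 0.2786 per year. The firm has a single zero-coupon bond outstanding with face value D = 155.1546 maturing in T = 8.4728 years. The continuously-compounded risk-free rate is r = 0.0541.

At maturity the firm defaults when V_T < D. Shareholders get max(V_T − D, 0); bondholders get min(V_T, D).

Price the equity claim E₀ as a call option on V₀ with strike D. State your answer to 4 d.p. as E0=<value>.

d₁ = [ln(V₀/D) + (r + σ²/2)T] / (σ√T)
   = [ln(188.7719/155.1546) + (0.0541 + 0.5·0.2786²)·8.4728] / (0.2786·√8.4728)
   = [0.196117 + 0.787199] / 0.810951 = 1.212548
d₂ = d₁ − σ√T = 1.212548 − 0.810951 = 0.401597
N(d₁) = 0.887349,  N(d₂) = 0.656010,  e^(−rT) = 0.632308
E₀ = V₀·N(d₁) − D·e^(−rT)·N(d₂)
   = 188.7719·0.887349 − 155.1546·0.632308·0.656010 = 103.148325

E0=103.1483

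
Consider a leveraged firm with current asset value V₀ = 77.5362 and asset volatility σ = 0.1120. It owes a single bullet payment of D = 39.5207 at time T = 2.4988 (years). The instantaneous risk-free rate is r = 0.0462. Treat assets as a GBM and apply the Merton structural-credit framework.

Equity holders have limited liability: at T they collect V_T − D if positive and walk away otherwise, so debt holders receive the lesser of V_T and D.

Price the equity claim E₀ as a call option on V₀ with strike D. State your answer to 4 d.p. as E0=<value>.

d₁ = [ln(V₀/D) + (r + σ²/2)T] / (σ√T)
   = [ln(77.5362/39.5207) + (0.0462 + 0.5·0.1120²)·2.4988] / (0.1120·√2.4988)
   = [0.673920 + 0.131117] / 0.177045 = 4.547077
d₂ = d₁ − σ√T = 4.547077 − 0.177045 = 4.370032
N(d₁) = 0.999997,  N(d₂) = 0.999994,  e^(−rT) = 0.890970
E₀ = V₀·N(d₁) − D·e^(−rT)·N(d₂)
   = 77.5362·0.999997 − 39.5207·0.890970·0.999994 = 42.324451

E0=42.3245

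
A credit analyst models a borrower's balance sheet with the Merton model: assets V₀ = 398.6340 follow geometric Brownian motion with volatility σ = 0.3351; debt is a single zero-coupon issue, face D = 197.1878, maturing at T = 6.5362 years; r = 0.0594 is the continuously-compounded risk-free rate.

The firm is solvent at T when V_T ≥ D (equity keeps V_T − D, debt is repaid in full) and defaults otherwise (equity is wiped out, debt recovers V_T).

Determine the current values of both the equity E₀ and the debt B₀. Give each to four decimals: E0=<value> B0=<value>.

E0=273.8137 B0=124.8203

d₁ = [ln(V₀/D) + (r + σ²/2)T] / (σ√T)
   = [ln(398.6340/197.1878) + (0.0594 + 0.5·0.3351²)·6.5362] / (0.3351·√6.5362)
   = [0.703887 + 0.755232] / 0.856716 = 1.703153
d₂ = d₁ − σ√T = 1.703153 − 0.856716 = 0.846436
N(d₁) = 0.955730,  N(d₂) = 0.801345,  e^(−rT) = 0.678243
E₀ = V₀·N(d₁) − D·e^(−rT)·N(d₂)
   = 398.6340·0.955730 − 197.1878·0.678243·0.801345 = 273.813724
B₀ = V₀ − E₀ = 398.6340 − 273.813724 = 124.820276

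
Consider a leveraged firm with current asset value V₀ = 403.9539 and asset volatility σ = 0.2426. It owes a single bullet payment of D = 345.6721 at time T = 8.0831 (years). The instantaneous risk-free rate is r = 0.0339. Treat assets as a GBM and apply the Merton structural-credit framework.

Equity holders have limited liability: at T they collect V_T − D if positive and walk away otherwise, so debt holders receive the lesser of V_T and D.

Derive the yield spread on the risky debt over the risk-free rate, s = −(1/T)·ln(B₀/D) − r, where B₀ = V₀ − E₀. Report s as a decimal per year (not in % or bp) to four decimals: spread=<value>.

spread=0.0179

d₁ = [ln(V₀/D) + (r + σ²/2)T] / (σ√T)
   = [ln(403.9539/345.6721) + (0.0339 + 0.5·0.2426²)·8.0831] / (0.2426·√8.0831)
   = [0.155810 + 0.511882] / 0.689731 = 0.968046
d₂ = d₁ − σ√T = 0.968046 − 0.689731 = 0.278315
N(d₁) = 0.833489,  N(d₂) = 0.609615,  e^(−rT) = 0.760319
E₀ = V₀·N(d₁) − D·e^(−rT)·N(d₂)
   = 403.9539·0.833489 − 345.6721·0.760319·0.609615 = 176.471651
B₀ = V₀ − E₀ = 403.9539 − 176.471651 = 227.482249
spread = −(1/T)·ln(B₀/D) − r = −(1/8.0831)·ln(227.482249/345.6721) − 0.0339 = 0.01786460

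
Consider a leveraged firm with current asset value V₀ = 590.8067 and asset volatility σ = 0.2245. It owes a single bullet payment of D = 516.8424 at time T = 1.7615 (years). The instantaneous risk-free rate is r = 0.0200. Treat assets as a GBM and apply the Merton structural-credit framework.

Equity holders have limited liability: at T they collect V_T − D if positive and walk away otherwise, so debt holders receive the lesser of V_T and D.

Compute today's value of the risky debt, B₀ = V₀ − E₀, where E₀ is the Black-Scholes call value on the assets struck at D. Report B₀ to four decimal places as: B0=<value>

B0=470.3448

d₁ = [ln(V₀/D) + (r + σ²/2)T] / (σ√T)
   = [ln(590.8067/516.8424) + (0.0200 + 0.5·0.2245²)·1.7615] / (0.2245·√1.7615)
   = [0.133751 + 0.079620] / 0.297960 = 0.716106
d₂ = d₁ − σ√T = 0.716106 − 0.297960 = 0.418147
N(d₁) = 0.763037,  N(d₂) = 0.662080,  e^(−rT) = 0.965383
E₀ = V₀·N(d₁) − D·e^(−rT)·N(d₂)
   = 590.8067·0.763037 − 516.8424·0.965383·0.662080 = 120.461948
B₀ = V₀ − E₀ = 590.8067 − 120.461948 = 470.344752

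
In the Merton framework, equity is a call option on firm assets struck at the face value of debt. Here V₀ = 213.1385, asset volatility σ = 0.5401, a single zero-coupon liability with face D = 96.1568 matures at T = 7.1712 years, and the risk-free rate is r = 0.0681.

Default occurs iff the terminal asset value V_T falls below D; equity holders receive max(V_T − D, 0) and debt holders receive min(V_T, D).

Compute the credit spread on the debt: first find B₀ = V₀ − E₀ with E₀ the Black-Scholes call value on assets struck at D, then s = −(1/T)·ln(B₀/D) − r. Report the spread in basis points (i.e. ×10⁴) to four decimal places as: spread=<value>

spread=384.5794

d₁ = [ln(V₀/D) + (r + σ²/2)T] / (σ√T)
   = [ln(213.1385/96.1568) + (0.0681 + 0.5·0.5401²)·7.1712] / (0.5401·√7.1712)
   = [0.795962 + 1.534307] / 1.446339 = 1.611150
d₂ = d₁ − σ√T = 1.611150 − 1.446339 = 0.164811
N(d₁) = 0.946426,  N(d₂) = 0.565454,  e^(−rT) = 0.613633
E₀ = V₀·N(d₁) − D·e^(−rT)·N(d₂)
   = 213.1385·0.946426 − 96.1568·0.613633·0.565454 = 168.355353
B₀ = V₀ − E₀ = 213.1385 − 168.355353 = 44.783147
spread = −(1/T)·ln(B₀/D) − r = −(1/7.1712)·ln(44.783147/96.1568) − 0.0681 = 0.03845794
in basis points: 0.03845794 × 10⁴ = 384.5794 bp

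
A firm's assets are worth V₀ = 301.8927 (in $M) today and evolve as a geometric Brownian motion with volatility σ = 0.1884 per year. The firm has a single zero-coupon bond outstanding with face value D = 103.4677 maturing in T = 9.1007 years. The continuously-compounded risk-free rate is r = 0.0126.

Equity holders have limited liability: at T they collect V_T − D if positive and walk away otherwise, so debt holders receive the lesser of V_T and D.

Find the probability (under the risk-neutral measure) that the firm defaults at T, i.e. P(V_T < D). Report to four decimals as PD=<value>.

PD=0.0358

d₁ = [ln(V₀/D) + (r + σ²/2)T] / (σ√T)
   = [ln(301.8927/103.4677) + (0.0126 + 0.5·0.1884²)·9.1007] / (0.1884·√9.1007)
   = [1.070812 + 0.276181] / 0.568353 = 2.369994
d₂ = d₁ − σ√T = 2.369994 − 0.568353 = 1.801641
risk-neutral PD = N(−d₂) = N(-1.801641) = 0.035801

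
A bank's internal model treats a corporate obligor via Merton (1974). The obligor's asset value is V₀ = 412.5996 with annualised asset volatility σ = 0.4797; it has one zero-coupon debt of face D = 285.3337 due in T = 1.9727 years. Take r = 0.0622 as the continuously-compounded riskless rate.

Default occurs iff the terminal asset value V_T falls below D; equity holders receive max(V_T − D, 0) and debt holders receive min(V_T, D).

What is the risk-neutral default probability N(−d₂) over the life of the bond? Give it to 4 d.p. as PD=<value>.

PD=0.3473

d₁ = [ln(V₀/D) + (r + σ²/2)T] / (σ√T)
   = [ln(412.5996/285.3337) + (0.0622 + 0.5·0.4797²)·1.9727] / (0.4797·√1.9727)
   = [0.368818 + 0.349673] / 0.673752 = 1.066403
d₂ = d₁ − σ√T = 1.066403 − 0.673752 = 0.392650
risk-neutral PD = N(−d₂) = N(-0.392650) = 0.347289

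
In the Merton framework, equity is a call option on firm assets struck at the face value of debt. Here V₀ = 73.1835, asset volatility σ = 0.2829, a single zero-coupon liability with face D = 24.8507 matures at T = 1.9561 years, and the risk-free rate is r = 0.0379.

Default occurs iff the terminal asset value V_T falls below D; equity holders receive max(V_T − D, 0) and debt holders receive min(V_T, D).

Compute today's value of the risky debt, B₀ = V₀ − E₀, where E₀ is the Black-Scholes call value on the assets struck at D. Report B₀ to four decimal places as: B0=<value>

d₁ = [ln(V₀/D) + (r + σ²/2)T] / (σ√T)
   = [ln(73.1835/24.8507) + (0.0379 + 0.5·0.2829²)·1.9561] / (0.2829·√1.9561)
   = [1.080084 + 0.152412] / 0.395666 = 3.114993
d₂ = d₁ − σ√T = 3.114993 − 0.395666 = 2.719327
N(d₁) = 0.999080,  N(d₂) = 0.996729,  e^(−rT) = 0.928545
E₀ = V₀·N(d₁) − D·e^(−rT)·N(d₂)
   = 73.1835·0.999080 − 24.8507·0.928545·0.996729 = 50.116663
B₀ = V₀ − E₀ = 73.1835 − 50.116663 = 23.066837

B0=23.0668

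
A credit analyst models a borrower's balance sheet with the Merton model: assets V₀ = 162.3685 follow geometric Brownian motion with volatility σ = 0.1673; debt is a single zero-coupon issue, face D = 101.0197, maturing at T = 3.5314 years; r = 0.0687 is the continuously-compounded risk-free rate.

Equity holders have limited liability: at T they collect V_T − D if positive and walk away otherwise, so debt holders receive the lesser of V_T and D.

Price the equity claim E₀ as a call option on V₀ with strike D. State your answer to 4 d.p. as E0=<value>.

E0=83.2471

d₁ = [ln(V₀/D) + (r + σ²/2)T] / (σ√T)
   = [ln(162.3685/101.0197) + (0.0687 + 0.5·0.1673²)·3.5314] / (0.1673·√3.5314)
   = [0.474553 + 0.292028] / 0.314390 = 2.438308
d₂ = d₁ − σ√T = 2.438308 − 0.314390 = 2.123917
N(d₁) = 0.992622,  N(d₂) = 0.983161,  e^(−rT) = 0.784580
E₀ = V₀·N(d₁) − D·e^(−rT)·N(d₂)
   = 162.3685·0.992622 − 101.0197·0.784580·0.983161 = 83.247116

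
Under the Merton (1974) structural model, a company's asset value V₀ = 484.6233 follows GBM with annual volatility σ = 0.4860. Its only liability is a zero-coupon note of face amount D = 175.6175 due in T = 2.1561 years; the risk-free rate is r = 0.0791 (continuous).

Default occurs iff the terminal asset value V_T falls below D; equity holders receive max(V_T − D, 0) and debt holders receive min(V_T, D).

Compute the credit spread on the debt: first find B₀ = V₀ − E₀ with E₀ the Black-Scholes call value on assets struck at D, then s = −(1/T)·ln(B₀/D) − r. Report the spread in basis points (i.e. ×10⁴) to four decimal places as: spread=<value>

spread=116.1057

d₁ = [ln(V₀/D) + (r + σ²/2)T] / (σ√T)
   = [ln(484.6233/175.6175) + (0.0791 + 0.5·0.4860²)·2.1561] / (0.4860·√2.1561)
   = [1.015064 + 0.425179] / 0.713626 = 2.018203
d₂ = d₁ − σ√T = 2.018203 − 0.713626 = 1.304577
N(d₁) = 0.978215,  N(d₂) = 0.903981,  e^(−rT) = 0.843203
E₀ = V₀·N(d₁) − D·e^(−rT)·N(d₂)
   = 484.6233·0.978215 − 175.6175·0.843203·0.903981 = 340.203076
B₀ = V₀ − E₀ = 484.6233 − 340.203076 = 144.420224
spread = −(1/T)·ln(B₀/D) − r = −(1/2.1561)·ln(144.420224/175.6175) − 0.0791 = 0.01161057
in basis points: 0.01161057 × 10⁴ = 116.1057 bp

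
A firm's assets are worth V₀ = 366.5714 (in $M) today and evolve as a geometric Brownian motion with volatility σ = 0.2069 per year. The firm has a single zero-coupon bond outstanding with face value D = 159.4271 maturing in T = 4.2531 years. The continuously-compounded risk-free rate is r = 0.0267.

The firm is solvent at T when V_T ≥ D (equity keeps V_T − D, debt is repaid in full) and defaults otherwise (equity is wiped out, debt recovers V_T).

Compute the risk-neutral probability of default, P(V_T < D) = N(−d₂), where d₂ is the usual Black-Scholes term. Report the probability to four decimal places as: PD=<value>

PD=0.0225

d₁ = [ln(V₀/D) + (r + σ²/2)T] / (σ√T)
   = [ln(366.5714/159.4271) + (0.0267 + 0.5·0.2069²)·4.2531] / (0.2069·√4.2531)
   = [0.832607 + 0.204590] / 0.426691 = 2.430793
d₂ = d₁ − σ√T = 2.430793 − 0.426691 = 2.004102
risk-neutral PD = N(−d₂) = N(-2.004102) = 0.022530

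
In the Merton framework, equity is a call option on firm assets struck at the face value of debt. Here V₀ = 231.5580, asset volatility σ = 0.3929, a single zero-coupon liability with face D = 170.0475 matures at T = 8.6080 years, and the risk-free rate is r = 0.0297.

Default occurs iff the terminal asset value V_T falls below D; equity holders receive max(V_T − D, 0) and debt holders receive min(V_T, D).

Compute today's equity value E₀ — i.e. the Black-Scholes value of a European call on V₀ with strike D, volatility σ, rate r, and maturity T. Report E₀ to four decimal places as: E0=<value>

d₁ = [ln(V₀/D) + (r + σ²/2)T] / (σ√T)
   = [ln(231.5580/170.0475) + (0.0297 + 0.5·0.3929²)·8.6080] / (0.3929·√8.6080)
   = [0.308753 + 0.920068] / 1.152745 = 1.065995
d₂ = d₁ − σ√T = 1.065995 − 1.152745 = -0.086750
N(d₁) = 0.856787,  N(d₂) = 0.465435,  e^(−rT) = 0.774407
E₀ = V₀·N(d₁) − D·e^(−rT)·N(d₂)
   = 231.5580·0.856787 − 170.0475·0.774407·0.465435 = 137.104600

E0=137.1046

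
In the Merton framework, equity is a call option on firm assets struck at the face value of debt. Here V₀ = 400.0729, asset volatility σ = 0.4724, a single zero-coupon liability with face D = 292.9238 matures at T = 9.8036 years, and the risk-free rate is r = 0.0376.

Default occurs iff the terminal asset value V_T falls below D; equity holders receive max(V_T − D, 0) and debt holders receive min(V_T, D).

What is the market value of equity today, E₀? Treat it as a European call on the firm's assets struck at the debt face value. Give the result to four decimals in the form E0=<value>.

E0=275.0020

d₁ = [ln(V₀/D) + (r + σ²/2)T] / (σ√T)
   = [ln(400.0729/292.9238) + (0.0376 + 0.5·0.4724²)·9.8036] / (0.4724·√9.8036)
   = [0.311734 + 1.462510] / 1.479118 = 1.199529
d₂ = d₁ − σ√T = 1.199529 − 1.479118 = -0.279589
N(d₁) = 0.884839,  N(d₂) = 0.389897,  e^(−rT) = 0.691691
E₀ = V₀·N(d₁) − D·e^(−rT)·N(d₂)
   = 400.0729·0.884839 − 292.9238·0.691691·0.389897 = 275.001968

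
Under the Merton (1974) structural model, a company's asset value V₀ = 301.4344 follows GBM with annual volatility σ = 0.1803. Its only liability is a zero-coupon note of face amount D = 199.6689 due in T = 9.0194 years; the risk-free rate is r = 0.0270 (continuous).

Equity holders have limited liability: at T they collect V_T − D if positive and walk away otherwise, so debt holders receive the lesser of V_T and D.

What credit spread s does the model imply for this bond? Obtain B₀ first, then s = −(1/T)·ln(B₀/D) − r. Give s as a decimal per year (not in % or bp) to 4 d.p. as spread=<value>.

spread=0.0046

d₁ = [ln(V₀/D) + (r + σ²/2)T] / (σ√T)
   = [ln(301.4344/199.6689) + (0.0270 + 0.5·0.1803²)·9.0194] / (0.1803·√9.0194)
   = [0.411892 + 0.390126] / 0.541483 = 1.481151
d₂ = d₁ − σ√T = 1.481151 − 0.541483 = 0.939668
N(d₁) = 0.930717,  N(d₂) = 0.826306,  e^(−rT) = 0.783861
E₀ = V₀·N(d₁) − D·e^(−rT)·N(d₂)
   = 301.4344·0.930717 − 199.6689·0.783861·0.826306 = 151.222723
B₀ = V₀ − E₀ = 301.4344 − 151.222723 = 150.211677
spread = −(1/T)·ln(B₀/D) − r = −(1/9.0194)·ln(150.211677/199.6689) − 0.0270 = 0.00455587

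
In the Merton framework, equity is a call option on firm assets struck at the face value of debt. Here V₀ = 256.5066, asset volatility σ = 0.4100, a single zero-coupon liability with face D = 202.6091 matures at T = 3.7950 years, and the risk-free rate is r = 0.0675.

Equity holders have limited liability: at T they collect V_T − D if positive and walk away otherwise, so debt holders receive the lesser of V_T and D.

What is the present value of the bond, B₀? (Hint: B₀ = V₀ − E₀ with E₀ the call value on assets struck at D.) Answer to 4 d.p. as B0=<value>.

d₁ = [ln(V₀/D) + (r + σ²/2)T] / (σ√T)
   = [ln(256.5066/202.6091) + (0.0675 + 0.5·0.4100²)·3.7950] / (0.4100·√3.7950)
   = [0.235876 + 0.575132] / 0.798711 = 1.015396
d₂ = d₁ − σ√T = 1.015396 − 0.798711 = 0.216685
N(d₁) = 0.845041,  N(d₂) = 0.585773,  e^(−rT) = 0.774016
E₀ = V₀·N(d₁) − D·e^(−rT)·N(d₂)
   = 256.5066·0.845041 − 202.6091·0.774016·0.585773 = 124.896190
B₀ = V₀ − E₀ = 256.5066 − 124.896190 = 131.610410

B0=131.6104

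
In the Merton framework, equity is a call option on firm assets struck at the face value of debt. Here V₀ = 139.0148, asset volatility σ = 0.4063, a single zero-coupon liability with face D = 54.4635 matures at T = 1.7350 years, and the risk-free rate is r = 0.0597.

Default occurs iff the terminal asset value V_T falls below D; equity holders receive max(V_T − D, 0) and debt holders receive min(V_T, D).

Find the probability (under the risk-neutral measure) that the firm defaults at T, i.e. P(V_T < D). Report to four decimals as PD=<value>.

PD=0.0468

d₁ = [ln(V₀/D) + (r + σ²/2)T] / (σ√T)
   = [ln(139.0148/54.4635) + (0.0597 + 0.5·0.4063²)·1.7350] / (0.4063·√1.7350)
   = [0.937050 + 0.246786] / 0.535176 = 2.212050
d₂ = d₁ − σ√T = 2.212050 − 0.535176 = 1.676874
risk-neutral PD = N(−d₂) = N(-1.676874) = 0.046784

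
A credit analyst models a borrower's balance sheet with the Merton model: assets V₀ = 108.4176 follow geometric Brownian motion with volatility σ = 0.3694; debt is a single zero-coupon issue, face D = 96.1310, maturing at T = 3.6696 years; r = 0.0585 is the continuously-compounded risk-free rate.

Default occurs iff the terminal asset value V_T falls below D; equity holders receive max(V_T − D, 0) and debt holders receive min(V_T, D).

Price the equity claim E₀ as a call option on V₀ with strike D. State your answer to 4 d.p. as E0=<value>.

E0=43.8233

d₁ = [ln(V₀/D) + (r + σ²/2)T] / (σ√T)
   = [ln(108.4176/96.1310) + (0.0585 + 0.5·0.3694²)·3.6696] / (0.3694·√3.6696)
   = [0.120279 + 0.465042] / 0.707630 = 0.827156
d₂ = d₁ − σ√T = 0.827156 − 0.707630 = 0.119526
N(d₁) = 0.795926,  N(d₂) = 0.547571,  e^(−rT) = 0.806806
E₀ = V₀·N(d₁) − D·e^(−rT)·N(d₂)
   = 108.4176·0.795926 − 96.1310·0.806806·0.547571 = 43.823263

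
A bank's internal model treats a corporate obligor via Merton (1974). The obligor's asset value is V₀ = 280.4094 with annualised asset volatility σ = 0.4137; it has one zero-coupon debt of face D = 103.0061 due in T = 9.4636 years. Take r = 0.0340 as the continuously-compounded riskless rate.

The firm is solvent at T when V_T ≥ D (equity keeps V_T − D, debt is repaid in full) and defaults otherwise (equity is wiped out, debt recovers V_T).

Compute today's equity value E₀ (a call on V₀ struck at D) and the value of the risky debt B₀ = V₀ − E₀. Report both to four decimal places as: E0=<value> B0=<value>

d₁ = [ln(V₀/D) + (r + σ²/2)T] / (σ√T)
   = [ln(280.4094/103.0061) + (0.0340 + 0.5·0.4137²)·9.4636] / (0.4137·√9.4636)
   = [1.001462 + 1.131599] / 1.272664 = 1.676060
d₂ = d₁ − σ√T = 1.676060 − 1.272664 = 0.403397
N(d₁) = 0.953137,  N(d₂) = 0.656672,  e^(−rT) = 0.724870
E₀ = V₀·N(d₁) − D·e^(−rT)·N(d₂)
   = 280.4094·0.953137 − 103.0061·0.724870·0.656672 = 218.237424
B₀ = V₀ − E₀ = 280.4094 − 218.237424 = 62.171976

E0=218.2374 B0=62.1720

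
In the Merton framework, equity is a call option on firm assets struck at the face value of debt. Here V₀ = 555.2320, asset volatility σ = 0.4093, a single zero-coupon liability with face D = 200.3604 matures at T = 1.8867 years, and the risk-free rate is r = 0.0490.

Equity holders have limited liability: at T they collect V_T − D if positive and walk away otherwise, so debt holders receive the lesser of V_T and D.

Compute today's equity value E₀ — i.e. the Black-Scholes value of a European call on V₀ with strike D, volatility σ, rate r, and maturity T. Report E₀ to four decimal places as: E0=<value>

E0=374.1296

d₁ = [ln(V₀/D) + (r + σ²/2)T] / (σ√T)
   = [ln(555.2320/200.3604) + (0.0490 + 0.5·0.4093²)·1.8867] / (0.4093·√1.8867)
   = [1.019268 + 0.250484] / 0.562203 = 2.258531
d₂ = d₁ − σ√T = 2.258531 − 0.562203 = 1.696328
N(d₁) = 0.988044,  N(d₂) = 0.955088,  e^(−rT) = 0.911696
E₀ = V₀·N(d₁) − D·e^(−rT)·N(d₂)
   = 555.2320·0.988044 − 200.3604·0.911696·0.955088 = 374.129601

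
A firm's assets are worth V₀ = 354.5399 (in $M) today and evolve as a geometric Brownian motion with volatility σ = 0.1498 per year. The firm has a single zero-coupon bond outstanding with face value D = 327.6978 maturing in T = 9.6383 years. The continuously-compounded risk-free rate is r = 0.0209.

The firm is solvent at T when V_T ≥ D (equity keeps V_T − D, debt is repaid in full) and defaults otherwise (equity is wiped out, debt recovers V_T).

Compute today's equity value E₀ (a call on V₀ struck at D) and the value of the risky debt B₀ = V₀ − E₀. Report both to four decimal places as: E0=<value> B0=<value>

E0=110.3624 B0=244.1775

d₁ = [ln(V₀/D) + (r + σ²/2)T] / (σ√T)
   = [ln(354.5399/327.6978) + (0.0209 + 0.5·0.1498²)·9.6383] / (0.1498·√9.6383)
   = [0.078729 + 0.309582] / 0.465063 = 0.834965
d₂ = d₁ − σ√T = 0.834965 − 0.465063 = 0.369902
N(d₁) = 0.798131,  N(d₂) = 0.644272,  e^(−rT) = 0.817552
E₀ = V₀·N(d₁) − D·e^(−rT)·N(d₂)
   = 354.5399·0.798131 − 327.6978·0.817552·0.644272 = 110.362391
B₀ = V₀ − E₀ = 354.5399 − 110.362391 = 244.177509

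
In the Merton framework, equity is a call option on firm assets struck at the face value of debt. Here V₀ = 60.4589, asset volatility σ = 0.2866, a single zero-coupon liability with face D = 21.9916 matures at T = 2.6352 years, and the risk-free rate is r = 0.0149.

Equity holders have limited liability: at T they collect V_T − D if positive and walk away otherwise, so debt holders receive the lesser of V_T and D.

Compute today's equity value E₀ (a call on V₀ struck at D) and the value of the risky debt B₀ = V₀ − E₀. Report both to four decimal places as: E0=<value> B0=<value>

d₁ = [ln(V₀/D) + (r + σ²/2)T] / (σ√T)
   = [ln(60.4589/21.9916) + (0.0149 + 0.5·0.2866²)·2.6352] / (0.2866·√2.6352)
   = [1.011303 + 0.147492] / 0.465246 = 2.490712
d₂ = d₁ − σ√T = 2.490712 − 0.465246 = 2.025466
N(d₁) = 0.993626,  N(d₂) = 0.978590,  e^(−rT) = 0.961496
E₀ = V₀·N(d₁) − D·e^(−rT)·N(d₂)
   = 60.4589·0.993626 − 21.9916·0.961496·0.978590 = 39.381375
B₀ = V₀ − E₀ = 60.4589 − 39.381375 = 21.077525

E0=39.3814 B0=21.0775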